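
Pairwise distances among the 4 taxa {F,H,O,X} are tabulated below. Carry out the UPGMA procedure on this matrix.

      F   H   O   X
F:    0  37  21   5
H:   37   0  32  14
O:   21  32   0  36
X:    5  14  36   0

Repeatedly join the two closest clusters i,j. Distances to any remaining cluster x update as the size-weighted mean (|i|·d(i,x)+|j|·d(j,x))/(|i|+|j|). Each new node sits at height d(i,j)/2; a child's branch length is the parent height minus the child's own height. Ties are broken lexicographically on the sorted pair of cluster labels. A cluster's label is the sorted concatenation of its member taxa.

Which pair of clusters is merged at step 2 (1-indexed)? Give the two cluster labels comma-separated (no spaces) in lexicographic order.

FX,H

1. join F+X (d=5) ⇒ FX; edges |F|=5/2, |X|=5/2
  updated: d(FX,H)=51/2, d(FX,O)=57/2
2. join FX+H (d=51/2) ⇒ FHX; edges |FX|=41/4, |H|=51/4
  updated: d(FHX,O)=89/3
3. join FHX+O (d=89/3) ⇒ FHOX; edges |FHX|=25/12, |O|=89/6
final tree: (((F:5/2,X:5/2):41/4,H:51/4):25/12,O:89/6)
total length: 539/12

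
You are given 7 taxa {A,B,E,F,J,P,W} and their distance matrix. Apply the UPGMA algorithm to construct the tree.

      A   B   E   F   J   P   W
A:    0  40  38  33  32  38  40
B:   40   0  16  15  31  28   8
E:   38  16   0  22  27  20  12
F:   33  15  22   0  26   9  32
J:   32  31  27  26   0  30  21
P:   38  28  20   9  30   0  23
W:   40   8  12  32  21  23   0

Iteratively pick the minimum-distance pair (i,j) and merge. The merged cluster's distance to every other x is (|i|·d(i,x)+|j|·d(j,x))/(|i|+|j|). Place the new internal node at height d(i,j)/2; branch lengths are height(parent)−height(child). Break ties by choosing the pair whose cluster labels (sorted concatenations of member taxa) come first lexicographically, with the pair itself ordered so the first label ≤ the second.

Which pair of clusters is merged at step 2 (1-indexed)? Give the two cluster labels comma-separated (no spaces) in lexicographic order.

F,P

iteration 1: select B,W (d=8); attach at lengths (4, 4); label the merged cluster BW
  updated: d(A,BW)=40, d(BW,E)=14, d(BW,F)=47/2, d(BW,J)=26, d(BW,P)=51/2
iteration 2: select F,P (d=9); attach at lengths (9/2, 9/2); label the merged cluster FP
  updated: d(A,FP)=71/2, d(BW,FP)=49/2, d(E,FP)=21, d(FP,J)=28
iteration 3: select BW,E (d=14); attach at lengths (3, 7); label the merged cluster BEW
  updated: d(A,BEW)=118/3, d(BEW,FP)=70/3, d(BEW,J)=79/3
iteration 4: select BEW,FP (d=70/3); attach at lengths (14/3, 43/6); label the merged cluster BEFPW
  updated: d(A,BEFPW)=189/5, d(BEFPW,J)=27
iteration 5: select BEFPW,J (d=27); attach at lengths (11/6, 27/2); label the merged cluster BEFJPW
  updated: d(A,BEFJPW)=221/6
iteration 6: select A,BEFJPW (d=221/6); attach at lengths (221/12, 59/12); label the merged cluster ABEFJPW
final tree: (A:221/12,((((B:4,W:4):3,E:7):14/3,(F:9/2,P:9/2):43/6):11/6,J:27/2):59/12)
total length: 155/2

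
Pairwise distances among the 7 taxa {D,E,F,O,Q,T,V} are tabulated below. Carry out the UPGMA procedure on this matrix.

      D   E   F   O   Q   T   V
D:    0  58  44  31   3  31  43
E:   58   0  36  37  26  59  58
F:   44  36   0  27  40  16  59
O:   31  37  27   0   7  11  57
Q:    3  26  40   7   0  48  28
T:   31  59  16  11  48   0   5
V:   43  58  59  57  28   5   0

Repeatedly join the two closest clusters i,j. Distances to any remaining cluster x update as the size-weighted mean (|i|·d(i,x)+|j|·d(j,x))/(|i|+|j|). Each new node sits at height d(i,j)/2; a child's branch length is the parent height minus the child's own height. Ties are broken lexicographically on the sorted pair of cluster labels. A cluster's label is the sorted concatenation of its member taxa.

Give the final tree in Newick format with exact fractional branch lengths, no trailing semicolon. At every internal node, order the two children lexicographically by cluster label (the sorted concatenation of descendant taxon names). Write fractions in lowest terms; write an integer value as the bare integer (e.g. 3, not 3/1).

step 1: merge (D,Q) at d=3; branch lengths D→3/2, Q→3/2; new cluster DQ
  updated: d(DQ,E)=42, d(DQ,F)=42, d(DQ,O)=19, d(DQ,T)=79/2, d(DQ,V)=71/2
step 2: merge (T,V) at d=5; branch lengths T→5/2, V→5/2; new cluster TV
  updated: d(DQ,TV)=75/2, d(E,TV)=117/2, d(F,TV)=75/2, d(O,TV)=34
step 3: merge (DQ,O) at d=19; branch lengths DQ→8, O→19/2; new cluster DOQ
  updated: d(DOQ,E)=121/3, d(DOQ,F)=37, d(DOQ,TV)=109/3
step 4: merge (E,F) at d=36; branch lengths E→18, F→18; new cluster EF
  updated: d(DOQ,EF)=116/3, d(EF,TV)=48
step 5: merge (DOQ,TV) at d=109/3; branch lengths DOQ→26/3, TV→47/3; new cluster DOQTV
  updated: d(DOQTV,EF)=212/5
step 6: merge (DOQTV,EF) at d=212/5; branch lengths DOQTV→91/30, EF→16/5; new cluster DEFOQTV
final tree: ((((D:3/2,Q:3/2):8,O:19/2):26/3,(T:5/2,V:5/2):47/3):91/30,(E:18,F:18):16/5)
total length: 1381/15

((((D:3/2,Q:3/2):8,O:19/2):26/3,(T:5/2,V:5/2):47/3):91/30,(E:18,F:18):16/5)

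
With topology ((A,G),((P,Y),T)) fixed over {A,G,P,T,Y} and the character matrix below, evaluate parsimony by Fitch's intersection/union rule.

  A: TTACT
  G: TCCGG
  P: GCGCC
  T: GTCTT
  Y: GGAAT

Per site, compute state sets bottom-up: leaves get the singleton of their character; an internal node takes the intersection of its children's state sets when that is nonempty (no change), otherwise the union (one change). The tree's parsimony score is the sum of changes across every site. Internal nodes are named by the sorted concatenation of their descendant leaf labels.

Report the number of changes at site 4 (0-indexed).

AG@0: {T} ∩ {T} = {T} (intersection, +0)
PY@0: {G} ∩ {G} = {G} (intersection, +0)
PTY@0: {G} ∩ {G} = {G} (intersection, +0)
AGPTY@0: {T} ∪ {G} = {G,T} (union, +1)
AG@1: {T} ∪ {C} = {C,T} (union, +1)
PY@1: {C} ∪ {G} = {C,G} (union, +1)
PTY@1: {C,G} ∪ {T} = {C,G,T} (union, +1)
AGPTY@1: {C,T} ∩ {C,G,T} = {C,T} (intersection, +0)
AG@2: {A} ∪ {C} = {A,C} (union, +1)
PY@2: {G} ∪ {A} = {A,G} (union, +1)
PTY@2: {A,G} ∪ {C} = {A,C,G} (union, +1)
AGPTY@2: {A,C} ∩ {A,C,G} = {A,C} (intersection, +0)
AG@3: {C} ∪ {G} = {C,G} (union, +1)
PY@3: {C} ∪ {A} = {A,C} (union, +1)
PTY@3: {A,C} ∪ {T} = {A,C,T} (union, +1)
AGPTY@3: {C,G} ∩ {A,C,T} = {C} (intersection, +0)
AG@4: {T} ∪ {G} = {G,T} (union, +1)
PY@4: {C} ∪ {T} = {C,T} (union, +1)
PTY@4: {C,T} ∩ {T} = {T} (intersection, +0)
AGPTY@4: {G,T} ∩ {T} = {T} (intersection, +0)
per-site changes: [1, 3, 3, 3, 2]; total = 12

2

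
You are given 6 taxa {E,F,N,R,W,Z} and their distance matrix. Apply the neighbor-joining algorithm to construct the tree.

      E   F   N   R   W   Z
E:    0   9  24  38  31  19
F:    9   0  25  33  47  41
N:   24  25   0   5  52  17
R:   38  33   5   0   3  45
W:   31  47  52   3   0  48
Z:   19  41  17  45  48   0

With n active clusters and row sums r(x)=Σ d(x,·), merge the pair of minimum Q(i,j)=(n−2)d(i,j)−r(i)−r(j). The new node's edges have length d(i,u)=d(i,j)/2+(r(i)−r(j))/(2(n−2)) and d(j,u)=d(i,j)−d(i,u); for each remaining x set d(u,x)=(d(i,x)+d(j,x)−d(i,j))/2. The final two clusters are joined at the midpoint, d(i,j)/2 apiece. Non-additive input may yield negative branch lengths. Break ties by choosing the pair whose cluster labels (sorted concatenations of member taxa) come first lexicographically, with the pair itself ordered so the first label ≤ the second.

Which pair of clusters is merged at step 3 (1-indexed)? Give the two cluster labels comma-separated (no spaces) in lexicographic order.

iteration 1: select R,W (d=3, Q=-293); attach at lengths (-45/8, 69/8); label the merged cluster RW
  updated: d(E,RW)=33, d(F,RW)=77/2, d(N,RW)=27, d(RW,Z)=45
iteration 2: select E,F (d=9, Q=-343/2); attach at lengths (-1/4, 37/4); label the merged cluster EF
  updated: d(EF,N)=20, d(EF,RW)=125/4, d(EF,Z)=51/2
iteration 3: select EF,RW (d=125/4, Q=-235/2); attach at lengths (9, 89/4); label the merged cluster EFRW
  updated: d(EFRW,N)=63/8, d(EFRW,Z)=157/8
iteration 4: select EFRW,N (d=63/8, Q=-89/2); attach at lengths (21/4, 21/8); label the merged cluster EFNRW
  updated: d(EFNRW,Z)=115/8
iteration 5: select EFNRW,Z (d=115/8); attach at lengths (115/16, 115/16); label the merged cluster EFNRWZ
final tree: ((((E:-1/4,F:37/4):9,(R:-45/8,W:69/8):89/4):21/4,N:21/8):115/16,Z:115/16)
total length: 131/2

EF,RW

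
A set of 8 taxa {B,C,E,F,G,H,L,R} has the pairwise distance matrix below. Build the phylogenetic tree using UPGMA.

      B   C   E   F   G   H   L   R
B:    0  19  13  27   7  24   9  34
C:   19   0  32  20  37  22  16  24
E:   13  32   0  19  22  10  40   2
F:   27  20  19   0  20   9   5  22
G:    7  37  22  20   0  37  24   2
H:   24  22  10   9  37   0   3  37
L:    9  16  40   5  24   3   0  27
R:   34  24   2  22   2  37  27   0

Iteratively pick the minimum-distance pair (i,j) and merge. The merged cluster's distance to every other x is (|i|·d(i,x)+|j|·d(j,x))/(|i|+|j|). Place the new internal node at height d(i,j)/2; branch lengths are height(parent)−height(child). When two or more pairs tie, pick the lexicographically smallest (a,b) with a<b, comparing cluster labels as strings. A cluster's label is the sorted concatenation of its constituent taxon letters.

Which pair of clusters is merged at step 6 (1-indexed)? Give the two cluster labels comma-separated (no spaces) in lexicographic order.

C,FHL

iteration 1: select E,R (d=2); attach at lengths (1, 1); label the merged cluster ER
  updated: d(B,ER)=47/2, d(C,ER)=28, d(ER,F)=41/2, d(ER,G)=12, d(ER,H)=47/2, d(ER,L)=67/2
iteration 2: select H,L (d=3); attach at lengths (3/2, 3/2); label the merged cluster HL
  updated: d(B,HL)=33/2, d(C,HL)=19, d(ER,HL)=57/2, d(F,HL)=7, d(G,HL)=61/2
iteration 3: select B,G (d=7); attach at lengths (7/2, 7/2); label the merged cluster BG
  updated: d(BG,C)=28, d(BG,ER)=71/4, d(BG,F)=47/2, d(BG,HL)=47/2
iteration 4: select F,HL (d=7); attach at lengths (7/2, 2); label the merged cluster FHL
  updated: d(BG,FHL)=47/2, d(C,FHL)=58/3, d(ER,FHL)=155/6
iteration 5: select BG,ER (d=71/4); attach at lengths (43/8, 63/8); label the merged cluster BEGR
  updated: d(BEGR,C)=28, d(BEGR,FHL)=74/3
iteration 6: select C,FHL (d=58/3); attach at lengths (29/3, 37/6); label the merged cluster CFHL
  updated: d(BEGR,CFHL)=51/2
iteration 7: select BEGR,CFHL (d=51/2); attach at lengths (31/8, 37/12); label the merged cluster BCEFGHLR
final tree: (((B:7/2,G:7/2):43/8,(E:1,R:1):63/8):31/8,(C:29/3,(F:7/2,(H:3/2,L:3/2):2):37/6):37/12)
total length: 1285/24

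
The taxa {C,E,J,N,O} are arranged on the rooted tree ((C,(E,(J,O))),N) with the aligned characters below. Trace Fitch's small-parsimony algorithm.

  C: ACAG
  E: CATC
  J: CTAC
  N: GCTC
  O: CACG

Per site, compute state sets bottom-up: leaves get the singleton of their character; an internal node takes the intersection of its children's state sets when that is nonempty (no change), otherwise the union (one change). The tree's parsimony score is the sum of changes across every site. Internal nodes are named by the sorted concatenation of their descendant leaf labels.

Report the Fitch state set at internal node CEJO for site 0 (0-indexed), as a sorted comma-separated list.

A,C

site 0, node JO: J={C} ∩ O={C} → {C} (+0)
site 0, node EJO: E={C} ∩ JO={C} → {C} (+0)
site 0, node CEJO: C={A} ∪ EJO={C} → {A,C} (+1)
site 0, node CEJNO: CEJO={A,C} ∪ N={G} → {A,C,G} (+1)
site 1, node JO: J={T} ∪ O={A} → {A,T} (+1)
site 1, node EJO: E={A} ∩ JO={A,T} → {A} (+0)
site 1, node CEJO: C={C} ∪ EJO={A} → {A,C} (+1)
site 1, node CEJNO: CEJO={A,C} ∩ N={C} → {C} (+0)
site 2, node JO: J={A} ∪ O={C} → {A,C} (+1)
site 2, node EJO: E={T} ∪ JO={A,C} → {A,C,T} (+1)
site 2, node CEJO: C={A} ∩ EJO={A,C,T} → {A} (+0)
site 2, node CEJNO: CEJO={A} ∪ N={T} → {A,T} (+1)
site 3, node JO: J={C} ∪ O={G} → {C,G} (+1)
site 3, node EJO: E={C} ∩ JO={C,G} → {C} (+0)
site 3, node CEJO: C={G} ∪ EJO={C} → {C,G} (+1)
site 3, node CEJNO: CEJO={C,G} ∩ N={C} → {C} (+0)
per-site changes: [2, 2, 3, 2]; total = 9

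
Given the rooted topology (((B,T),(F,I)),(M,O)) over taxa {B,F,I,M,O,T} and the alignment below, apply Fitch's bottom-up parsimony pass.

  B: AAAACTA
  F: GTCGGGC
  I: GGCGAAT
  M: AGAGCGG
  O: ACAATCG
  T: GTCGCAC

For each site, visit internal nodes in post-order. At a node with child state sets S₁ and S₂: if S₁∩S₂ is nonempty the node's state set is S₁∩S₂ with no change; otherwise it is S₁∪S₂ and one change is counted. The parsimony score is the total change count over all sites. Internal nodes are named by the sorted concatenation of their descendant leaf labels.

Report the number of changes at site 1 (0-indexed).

4

[col 0] BT: children B:{A}, T:{G} ∪→ {A,G}; cost 1
[col 0] FI: children F:{G}, I:{G} ∩→ {G}; cost 0
[col 0] BFIT: children BT:{A,G}, FI:{G} ∩→ {G}; cost 0
[col 0] MO: children M:{A}, O:{A} ∩→ {A}; cost 0
[col 0] BFIMOT: children BFIT:{G}, MO:{A} ∪→ {A,G}; cost 1
[col 1] BT: children B:{A}, T:{T} ∪→ {A,T}; cost 1
[col 1] FI: children F:{T}, I:{G} ∪→ {G,T}; cost 1
[col 1] BFIT: children BT:{A,T}, FI:{G,T} ∩→ {T}; cost 0
[col 1] MO: children M:{G}, O:{C} ∪→ {C,G}; cost 1
[col 1] BFIMOT: children BFIT:{T}, MO:{C,G} ∪→ {C,G,T}; cost 1
[col 2] BT: children B:{A}, T:{C} ∪→ {A,C}; cost 1
[col 2] FI: children F:{C}, I:{C} ∩→ {C}; cost 0
[col 2] BFIT: children BT:{A,C}, FI:{C} ∩→ {C}; cost 0
[col 2] MO: children M:{A}, O:{A} ∩→ {A}; cost 0
[col 2] BFIMOT: children BFIT:{C}, MO:{A} ∪→ {A,C}; cost 1
[col 3] BT: children B:{A}, T:{G} ∪→ {A,G}; cost 1
[col 3] FI: children F:{G}, I:{G} ∩→ {G}; cost 0
[col 3] BFIT: children BT:{A,G}, FI:{G} ∩→ {G}; cost 0
[col 3] MO: children M:{G}, O:{A} ∪→ {A,G}; cost 1
[col 3] BFIMOT: children BFIT:{G}, MO:{A,G} ∩→ {G}; cost 0
[col 4] BT: children B:{C}, T:{C} ∩→ {C}; cost 0
[col 4] FI: children F:{G}, I:{A} ∪→ {A,G}; cost 1
[col 4] BFIT: children BT:{C}, FI:{A,G} ∪→ {A,C,G}; cost 1
[col 4] MO: children M:{C}, O:{T} ∪→ {C,T}; cost 1
[col 4] BFIMOT: children BFIT:{A,C,G}, MO:{C,T} ∩→ {C}; cost 0
[col 5] BT: children B:{T}, T:{A} ∪→ {A,T}; cost 1
[col 5] FI: children F:{G}, I:{A} ∪→ {A,G}; cost 1
[col 5] BFIT: children BT:{A,T}, FI:{A,G} ∩→ {A}; cost 0
[col 5] MO: children M:{G}, O:{C} ∪→ {C,G}; cost 1
[col 5] BFIMOT: children BFIT:{A}, MO:{C,G} ∪→ {A,C,G}; cost 1
[col 6] BT: children B:{A}, T:{C} ∪→ {A,C}; cost 1
[col 6] FI: children F:{C}, I:{T} ∪→ {C,T}; cost 1
[col 6] BFIT: children BT:{A,C}, FI:{C,T} ∩→ {C}; cost 0
[col 6] MO: children M:{G}, O:{G} ∩→ {G}; cost 0
[col 6] BFIMOT: children BFIT:{C}, MO:{G} ∪→ {C,G}; cost 1
per-site changes: [2, 4, 2, 2, 3, 4, 3]; total = 20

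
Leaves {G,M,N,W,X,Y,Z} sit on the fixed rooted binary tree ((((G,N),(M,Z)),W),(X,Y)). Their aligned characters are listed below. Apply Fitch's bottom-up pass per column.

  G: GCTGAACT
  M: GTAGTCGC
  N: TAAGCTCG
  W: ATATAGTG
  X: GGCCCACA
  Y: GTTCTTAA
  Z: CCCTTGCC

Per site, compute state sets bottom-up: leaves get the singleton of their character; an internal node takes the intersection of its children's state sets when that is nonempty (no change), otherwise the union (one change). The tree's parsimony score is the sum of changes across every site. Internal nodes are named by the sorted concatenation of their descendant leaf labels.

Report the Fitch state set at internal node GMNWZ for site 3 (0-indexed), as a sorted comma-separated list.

G,T

site 0, node GN: G={G} ∪ N={T} → {G,T} (+1)
site 0, node MZ: M={G} ∪ Z={C} → {C,G} (+1)
site 0, node GMNZ: GN={G,T} ∩ MZ={C,G} → {G} (+0)
site 0, node GMNWZ: GMNZ={G} ∪ W={A} → {A,G} (+1)
site 0, node XY: X={G} ∩ Y={G} → {G} (+0)
site 0, node GMNWXYZ: GMNWZ={A,G} ∩ XY={G} → {G} (+0)
site 1, node GN: G={C} ∪ N={A} → {A,C} (+1)
site 1, node MZ: M={T} ∪ Z={C} → {C,T} (+1)
site 1, node GMNZ: GN={A,C} ∩ MZ={C,T} → {C} (+0)
site 1, node GMNWZ: GMNZ={C} ∪ W={T} → {C,T} (+1)
site 1, node XY: X={G} ∪ Y={T} → {G,T} (+1)
site 1, node GMNWXYZ: GMNWZ={C,T} ∩ XY={G,T} → {T} (+0)
site 2, node GN: G={T} ∪ N={A} → {A,T} (+1)
site 2, node MZ: M={A} ∪ Z={C} → {A,C} (+1)
site 2, node GMNZ: GN={A,T} ∩ MZ={A,C} → {A} (+0)
site 2, node GMNWZ: GMNZ={A} ∩ W={A} → {A} (+0)
site 2, node XY: X={C} ∪ Y={T} → {C,T} (+1)
site 2, node GMNWXYZ: GMNWZ={A} ∪ XY={C,T} → {A,C,T} (+1)
site 3, node GN: G={G} ∩ N={G} → {G} (+0)
site 3, node MZ: M={G} ∪ Z={T} → {G,T} (+1)
site 3, node GMNZ: GN={G} ∩ MZ={G,T} → {G} (+0)
site 3, node GMNWZ: GMNZ={G} ∪ W={T} → {G,T} (+1)
site 3, node XY: X={C} ∩ Y={C} → {C} (+0)
site 3, node GMNWXYZ: GMNWZ={G,T} ∪ XY={C} → {C,G,T} (+1)
site 4, node GN: G={A} ∪ N={C} → {A,C} (+1)
site 4, node MZ: M={T} ∩ Z={T} → {T} (+0)
site 4, node GMNZ: GN={A,C} ∪ MZ={T} → {A,C,T} (+1)
site 4, node GMNWZ: GMNZ={A,C,T} ∩ W={A} → {A} (+0)
site 4, node XY: X={C} ∪ Y={T} → {C,T} (+1)
site 4, node GMNWXYZ: GMNWZ={A} ∪ XY={C,T} → {A,C,T} (+1)
site 5, node GN: G={A} ∪ N={T} → {A,T} (+1)
site 5, node MZ: M={C} ∪ Z={G} → {C,G} (+1)
site 5, node GMNZ: GN={A,T} ∪ MZ={C,G} → {A,C,G,T} (+1)
site 5, node GMNWZ: GMNZ={A,C,G,T} ∩ W={G} → {G} (+0)
site 5, node XY: X={A} ∪ Y={T} → {A,T} (+1)
site 5, node GMNWXYZ: GMNWZ={G} ∪ XY={A,T} → {A,G,T} (+1)
site 6, node GN: G={C} ∩ N={C} → {C} (+0)
site 6, node MZ: M={G} ∪ Z={C} → {C,G} (+1)
site 6, node GMNZ: GN={C} ∩ MZ={C,G} → {C} (+0)
site 6, node GMNWZ: GMNZ={C} ∪ W={T} → {C,T} (+1)
site 6, node XY: X={C} ∪ Y={A} → {A,C} (+1)
site 6, node GMNWXYZ: GMNWZ={C,T} ∩ XY={A,C} → {C} (+0)
site 7, node GN: G={T} ∪ N={G} → {G,T} (+1)
site 7, node MZ: M={C} ∩ Z={C} → {C} (+0)
site 7, node GMNZ: GN={G,T} ∪ MZ={C} → {C,G,T} (+1)
site 7, node GMNWZ: GMNZ={C,G,T} ∩ W={G} → {G} (+0)
site 7, node XY: X={A} ∩ Y={A} → {A} (+0)
site 7, node GMNWXYZ: GMNWZ={G} ∪ XY={A} → {A,G} (+1)
per-site changes: [3, 4, 4, 3, 4, 5, 3, 3]; total = 29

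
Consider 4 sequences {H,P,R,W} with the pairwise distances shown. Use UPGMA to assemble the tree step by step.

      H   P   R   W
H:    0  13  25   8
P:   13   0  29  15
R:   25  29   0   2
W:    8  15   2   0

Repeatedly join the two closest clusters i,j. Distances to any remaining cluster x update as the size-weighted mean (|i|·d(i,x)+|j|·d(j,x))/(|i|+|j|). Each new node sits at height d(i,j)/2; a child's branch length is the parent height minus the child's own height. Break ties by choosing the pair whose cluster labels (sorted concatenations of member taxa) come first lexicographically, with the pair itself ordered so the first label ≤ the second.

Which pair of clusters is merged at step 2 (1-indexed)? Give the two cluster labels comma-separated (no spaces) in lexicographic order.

H,P

step 1: merge (R,W) at d=2; branch lengths R→1, W→1; new cluster RW
  updated: d(H,RW)=33/2, d(P,RW)=22
step 2: merge (H,P) at d=13; branch lengths H→13/2, P→13/2; new cluster HP
  updated: d(HP,RW)=77/4
step 3: merge (HP,RW) at d=77/4; branch lengths HP→25/8, RW→69/8; new cluster HPRW
final tree: ((H:13/2,P:13/2):25/8,(R:1,W:1):69/8)
total length: 107/4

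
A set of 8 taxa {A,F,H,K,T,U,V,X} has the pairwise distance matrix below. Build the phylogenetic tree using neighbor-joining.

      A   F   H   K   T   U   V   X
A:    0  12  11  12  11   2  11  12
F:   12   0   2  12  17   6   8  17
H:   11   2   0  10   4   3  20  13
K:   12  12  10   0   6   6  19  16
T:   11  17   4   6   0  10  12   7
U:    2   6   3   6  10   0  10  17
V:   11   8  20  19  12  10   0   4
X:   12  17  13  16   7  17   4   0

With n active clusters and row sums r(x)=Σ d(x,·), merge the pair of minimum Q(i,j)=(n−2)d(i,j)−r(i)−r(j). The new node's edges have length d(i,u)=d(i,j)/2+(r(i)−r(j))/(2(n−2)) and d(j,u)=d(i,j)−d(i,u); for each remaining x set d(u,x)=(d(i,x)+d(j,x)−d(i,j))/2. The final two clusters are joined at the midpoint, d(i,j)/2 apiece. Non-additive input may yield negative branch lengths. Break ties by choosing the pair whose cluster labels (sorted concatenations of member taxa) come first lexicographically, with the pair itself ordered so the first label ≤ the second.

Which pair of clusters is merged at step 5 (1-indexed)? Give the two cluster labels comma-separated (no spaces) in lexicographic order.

AU,FH

iteration 1: select V,X (d=4, Q=-146); attach at lengths (11/6, 13/6); label the merged cluster VX
  updated: d(A,VX)=19/2, d(F,VX)=21/2, d(H,VX)=29/2, d(K,VX)=31/2, d(T,VX)=15/2, d(U,VX)=23/2
iteration 2: select F,H (d=2, Q=-94); attach at lengths (5/2, -1/2); label the merged cluster FH
  updated: d(A,FH)=21/2, d(FH,K)=10, d(FH,T)=19/2, d(FH,U)=7/2, d(FH,VX)=23/2
iteration 3: select A,U (d=2, Q=-70); attach at lengths (5/2, -1/2); label the merged cluster AU
  updated: d(AU,FH)=6, d(AU,K)=8, d(AU,T)=19/2, d(AU,VX)=19/2
iteration 4: select K,T (d=6, Q=-54); attach at lengths (25/6, 11/6); label the merged cluster KT
  updated: d(AU,KT)=23/4, d(FH,KT)=27/4, d(KT,VX)=17/2
iteration 5: select AU,FH (d=6, Q=-67/2); attach at lengths (9/4, 15/4); label the merged cluster AFHU
  updated: d(AFHU,KT)=13/4, d(AFHU,VX)=15/2
iteration 6: select AFHU,KT (d=13/4, Q=-77/4); attach at lengths (9/8, 17/8); label the merged cluster AFHKTU
  updated: d(AFHKTU,VX)=51/8
iteration 7: select AFHKTU,VX (d=51/8); attach at lengths (51/16, 51/16); label the merged cluster AFHKTUVX
final tree: ((((A:5/2,U:-1/2):9/4,(F:5/2,H:-1/2):15/4):9/8,(K:25/6,T:11/6):17/8):51/16,(V:11/6,X:13/6):51/16)
total length: 237/8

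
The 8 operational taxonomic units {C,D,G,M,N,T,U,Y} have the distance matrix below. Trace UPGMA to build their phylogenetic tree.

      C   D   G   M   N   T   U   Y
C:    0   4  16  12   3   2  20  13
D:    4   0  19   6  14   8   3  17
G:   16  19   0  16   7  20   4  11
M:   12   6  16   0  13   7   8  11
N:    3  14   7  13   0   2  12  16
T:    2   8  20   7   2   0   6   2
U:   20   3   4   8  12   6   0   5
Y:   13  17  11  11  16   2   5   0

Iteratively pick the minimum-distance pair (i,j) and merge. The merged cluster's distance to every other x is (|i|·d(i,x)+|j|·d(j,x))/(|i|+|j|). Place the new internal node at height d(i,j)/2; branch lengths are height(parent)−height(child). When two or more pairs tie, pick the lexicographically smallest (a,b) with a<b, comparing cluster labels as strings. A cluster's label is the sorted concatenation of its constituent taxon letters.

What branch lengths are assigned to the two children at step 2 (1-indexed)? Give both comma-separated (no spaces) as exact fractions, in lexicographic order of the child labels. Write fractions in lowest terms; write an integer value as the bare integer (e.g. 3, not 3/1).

1/4,5/4

iteration 1: select C,T (d=2); attach at lengths (1, 1); label the merged cluster CT
  updated: d(CT,D)=6, d(CT,G)=18, d(CT,M)=19/2, d(CT,N)=5/2, d(CT,U)=13, d(CT,Y)=15/2
iteration 2: select CT,N (d=5/2); attach at lengths (1/4, 5/4); label the merged cluster CNT
  updated: d(CNT,D)=26/3, d(CNT,G)=43/3, d(CNT,M)=32/3, d(CNT,U)=38/3, d(CNT,Y)=31/3
iteration 3: select D,U (d=3); attach at lengths (3/2, 3/2); label the merged cluster DU
  updated: d(CNT,DU)=32/3, d(DU,G)=23/2, d(DU,M)=7, d(DU,Y)=11
iteration 4: select DU,M (d=7); attach at lengths (2, 7/2); label the merged cluster DMU
  updated: d(CNT,DMU)=32/3, d(DMU,G)=13, d(DMU,Y)=11
iteration 5: select CNT,Y (d=31/3); attach at lengths (47/12, 31/6); label the merged cluster CNTY
  updated: d(CNTY,DMU)=43/4, d(CNTY,G)=27/2
iteration 6: select CNTY,DMU (d=43/4); attach at lengths (5/24, 15/8); label the merged cluster CDMNTUY
  updated: d(CDMNTUY,G)=93/7
iteration 7: select CDMNTUY,G (d=93/7); attach at lengths (71/56, 93/14); label the merged cluster CDGMNTUY
final tree: (((((C:1,T:1):1/4,N:5/4):47/12,Y:31/6):5/24,((D:3/2,U:3/2):2,M:7/2):15/8):71/56,G:93/14)
total length: 5221/168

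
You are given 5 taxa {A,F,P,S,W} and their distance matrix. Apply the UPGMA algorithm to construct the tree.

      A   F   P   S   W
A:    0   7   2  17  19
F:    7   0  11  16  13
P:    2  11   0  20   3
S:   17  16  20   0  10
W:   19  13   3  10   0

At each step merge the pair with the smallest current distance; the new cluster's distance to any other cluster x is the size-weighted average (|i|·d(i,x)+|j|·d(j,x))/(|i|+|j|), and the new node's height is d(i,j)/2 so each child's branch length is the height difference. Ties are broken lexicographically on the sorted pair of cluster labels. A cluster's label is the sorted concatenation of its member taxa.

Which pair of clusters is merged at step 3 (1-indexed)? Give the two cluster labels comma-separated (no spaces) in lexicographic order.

1. join A+P (d=2) ⇒ AP; edges |A|=1, |P|=1
  updated: d(AP,F)=9, d(AP,S)=37/2, d(AP,W)=11
2. join AP+F (d=9) ⇒ AFP; edges |AP|=7/2, |F|=9/2
  updated: d(AFP,S)=53/3, d(AFP,W)=35/3
3. join S+W (d=10) ⇒ SW; edges |S|=5, |W|=5
  updated: d(AFP,SW)=44/3
4. join AFP+SW (d=44/3) ⇒ AFPSW; edges |AFP|=17/6, |SW|=7/3
final tree: (((A:1,P:1):7/2,F:9/2):17/6,(S:5,W:5):7/3)
total length: 151/6

S,W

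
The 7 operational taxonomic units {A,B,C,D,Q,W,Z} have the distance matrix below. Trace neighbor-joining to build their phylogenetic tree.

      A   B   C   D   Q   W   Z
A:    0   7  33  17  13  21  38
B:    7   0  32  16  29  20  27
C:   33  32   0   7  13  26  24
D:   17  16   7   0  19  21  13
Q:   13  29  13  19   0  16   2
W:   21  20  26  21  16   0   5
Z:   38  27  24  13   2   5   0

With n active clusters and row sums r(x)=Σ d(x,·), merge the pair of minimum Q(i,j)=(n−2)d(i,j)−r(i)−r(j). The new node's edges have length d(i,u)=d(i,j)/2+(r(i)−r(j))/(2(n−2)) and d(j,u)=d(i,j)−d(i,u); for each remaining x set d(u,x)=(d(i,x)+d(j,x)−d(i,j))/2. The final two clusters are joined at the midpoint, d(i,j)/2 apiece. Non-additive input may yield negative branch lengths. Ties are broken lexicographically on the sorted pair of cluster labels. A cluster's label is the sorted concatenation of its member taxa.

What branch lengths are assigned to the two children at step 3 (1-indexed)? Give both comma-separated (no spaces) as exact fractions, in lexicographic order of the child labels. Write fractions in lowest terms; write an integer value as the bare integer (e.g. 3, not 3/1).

iteration 1: select A,B (d=7, Q=-225); attach at lengths (33/10, 37/10); label the merged cluster AB
  updated: d(AB,C)=29, d(AB,D)=13, d(AB,Q)=35/2, d(AB,W)=17, d(AB,Z)=29
iteration 2: select C,D (d=7, Q=-144); attach at lengths (27/4, 1/4); label the merged cluster CD
  updated: d(AB,CD)=35/2, d(CD,Q)=25/2, d(CD,W)=20, d(CD,Z)=15
iteration 3: select W,Z (d=5, Q=-94); attach at lengths (11/3, 4/3); label the merged cluster WZ
  updated: d(AB,WZ)=41/2, d(CD,WZ)=15, d(Q,WZ)=13/2
iteration 4: select AB,CD (d=35/2, Q=-131/2); attach at lengths (91/8, 49/8); label the merged cluster ABCD
  updated: d(ABCD,Q)=25/4, d(ABCD,WZ)=9
iteration 5: select ABCD,Q (d=25/4, Q=-87/4); attach at lengths (35/8, 15/8); label the merged cluster ABCDQ
  updated: d(ABCDQ,WZ)=37/8
iteration 6: select ABCDQ,WZ (d=37/8); attach at lengths (37/16, 37/16); label the merged cluster ABCDQWZ
final tree: ((((A:33/10,B:37/10):91/8,(C:27/4,D:1/4):49/8):35/8,Q:15/8):37/16,(W:11/3,Z:4/3):37/16)
total length: 379/8

11/3,4/3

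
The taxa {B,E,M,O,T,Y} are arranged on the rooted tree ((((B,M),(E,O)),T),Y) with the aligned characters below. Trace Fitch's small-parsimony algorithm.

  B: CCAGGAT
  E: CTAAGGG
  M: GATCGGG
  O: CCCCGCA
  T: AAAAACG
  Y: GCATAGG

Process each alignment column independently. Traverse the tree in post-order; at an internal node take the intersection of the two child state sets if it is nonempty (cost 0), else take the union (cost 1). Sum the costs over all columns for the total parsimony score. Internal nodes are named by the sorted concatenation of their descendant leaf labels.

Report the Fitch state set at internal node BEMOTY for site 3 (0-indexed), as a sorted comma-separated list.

BM@0: {C} ∪ {G} = {C,G} (union, +1)
EO@0: {C} ∩ {C} = {C} (intersection, +0)
BEMO@0: {C,G} ∩ {C} = {C} (intersection, +0)
BEMOT@0: {C} ∪ {A} = {A,C} (union, +1)
BEMOTY@0: {A,C} ∪ {G} = {A,C,G} (union, +1)
BM@1: {C} ∪ {A} = {A,C} (union, +1)
EO@1: {T} ∪ {C} = {C,T} (union, +1)
BEMO@1: {A,C} ∩ {C,T} = {C} (intersection, +0)
BEMOT@1: {C} ∪ {A} = {A,C} (union, +1)
BEMOTY@1: {A,C} ∩ {C} = {C} (intersection, +0)
BM@2: {A} ∪ {T} = {A,T} (union, +1)
EO@2: {A} ∪ {C} = {A,C} (union, +1)
BEMO@2: {A,T} ∩ {A,C} = {A} (intersection, +0)
BEMOT@2: {A} ∩ {A} = {A} (intersection, +0)
BEMOTY@2: {A} ∩ {A} = {A} (intersection, +0)
BM@3: {G} ∪ {C} = {C,G} (union, +1)
EO@3: {A} ∪ {C} = {A,C} (union, +1)
BEMO@3: {C,G} ∩ {A,C} = {C} (intersection, +0)
BEMOT@3: {C} ∪ {A} = {A,C} (union, +1)
BEMOTY@3: {A,C} ∪ {T} = {A,C,T} (union, +1)
BM@4: {G} ∩ {G} = {G} (intersection, +0)
EO@4: {G} ∩ {G} = {G} (intersection, +0)
BEMO@4: {G} ∩ {G} = {G} (intersection, +0)
BEMOT@4: {G} ∪ {A} = {A,G} (union, +1)
BEMOTY@4: {A,G} ∩ {A} = {A} (intersection, +0)
BM@5: {A} ∪ {G} = {A,G} (union, +1)
EO@5: {G} ∪ {C} = {C,G} (union, +1)
BEMO@5: {A,G} ∩ {C,G} = {G} (intersection, +0)
BEMOT@5: {G} ∪ {C} = {C,G} (union, +1)
BEMOTY@5: {C,G} ∩ {G} = {G} (intersection, +0)
BM@6: {T} ∪ {G} = {G,T} (union, +1)
EO@6: {G} ∪ {A} = {A,G} (union, +1)
BEMO@6: {G,T} ∩ {A,G} = {G} (intersection, +0)
BEMOT@6: {G} ∩ {G} = {G} (intersection, +0)
BEMOTY@6: {G} ∩ {G} = {G} (intersection, +0)
per-site changes: [3, 3, 2, 4, 1, 3, 2]; total = 18

A,C,T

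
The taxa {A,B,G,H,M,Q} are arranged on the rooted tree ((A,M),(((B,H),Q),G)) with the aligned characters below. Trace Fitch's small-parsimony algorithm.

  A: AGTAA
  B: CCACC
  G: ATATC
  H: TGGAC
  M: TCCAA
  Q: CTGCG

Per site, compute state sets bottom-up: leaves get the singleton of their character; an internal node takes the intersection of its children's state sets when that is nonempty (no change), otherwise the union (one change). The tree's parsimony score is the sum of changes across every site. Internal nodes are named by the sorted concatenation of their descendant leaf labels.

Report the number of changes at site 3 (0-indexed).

AM@0: {A} ∪ {T} = {A,T} (union, +1)
BH@0: {C} ∪ {T} = {C,T} (union, +1)
BHQ@0: {C,T} ∩ {C} = {C} (intersection, +0)
BGHQ@0: {C} ∪ {A} = {A,C} (union, +1)
ABGHMQ@0: {A,T} ∩ {A,C} = {A} (intersection, +0)
AM@1: {G} ∪ {C} = {C,G} (union, +1)
BH@1: {C} ∪ {G} = {C,G} (union, +1)
BHQ@1: {C,G} ∪ {T} = {C,G,T} (union, +1)
BGHQ@1: {C,G,T} ∩ {T} = {T} (intersection, +0)
ABGHMQ@1: {C,G} ∪ {T} = {C,G,T} (union, +1)
AM@2: {T} ∪ {C} = {C,T} (union, +1)
BH@2: {A} ∪ {G} = {A,G} (union, +1)
BHQ@2: {A,G} ∩ {G} = {G} (intersection, +0)
BGHQ@2: {G} ∪ {A} = {A,G} (union, +1)
ABGHMQ@2: {C,T} ∪ {A,G} = {A,C,G,T} (union, +1)
AM@3: {A} ∩ {A} = {A} (intersection, +0)
BH@3: {C} ∪ {A} = {A,C} (union, +1)
BHQ@3: {A,C} ∩ {C} = {C} (intersection, +0)
BGHQ@3: {C} ∪ {T} = {C,T} (union, +1)
ABGHMQ@3: {A} ∪ {C,T} = {A,C,T} (union, +1)
AM@4: {A} ∩ {A} = {A} (intersection, +0)
BH@4: {C} ∩ {C} = {C} (intersection, +0)
BHQ@4: {C} ∪ {G} = {C,G} (union, +1)
BGHQ@4: {C,G} ∩ {C} = {C} (intersection, +0)
ABGHMQ@4: {A} ∪ {C} = {A,C} (union, +1)
per-site changes: [3, 4, 4, 3, 2]; total = 16

3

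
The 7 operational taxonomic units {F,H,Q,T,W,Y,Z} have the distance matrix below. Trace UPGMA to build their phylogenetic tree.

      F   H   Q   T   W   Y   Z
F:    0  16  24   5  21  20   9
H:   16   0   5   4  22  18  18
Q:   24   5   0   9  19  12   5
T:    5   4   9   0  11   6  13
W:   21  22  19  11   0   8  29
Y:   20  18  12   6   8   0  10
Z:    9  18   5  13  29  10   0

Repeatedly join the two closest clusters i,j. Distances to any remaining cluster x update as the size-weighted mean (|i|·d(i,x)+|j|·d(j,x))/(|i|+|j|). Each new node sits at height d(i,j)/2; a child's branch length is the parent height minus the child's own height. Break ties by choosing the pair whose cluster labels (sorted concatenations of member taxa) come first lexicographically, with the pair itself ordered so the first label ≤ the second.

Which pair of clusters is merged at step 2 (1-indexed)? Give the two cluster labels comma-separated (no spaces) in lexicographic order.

Q,Z

step 1: merge (H,T) at d=4; branch lengths H→2, T→2; new cluster HT
  updated: d(F,HT)=21/2, d(HT,Q)=7, d(HT,W)=33/2, d(HT,Y)=12, d(HT,Z)=31/2
step 2: merge (Q,Z) at d=5; branch lengths Q→5/2, Z→5/2; new cluster QZ
  updated: d(F,QZ)=33/2, d(HT,QZ)=45/4, d(QZ,W)=24, d(QZ,Y)=11
step 3: merge (W,Y) at d=8; branch lengths W→4, Y→4; new cluster WY
  updated: d(F,WY)=41/2, d(HT,WY)=57/4, d(QZ,WY)=35/2
step 4: merge (F,HT) at d=21/2; branch lengths F→21/4, HT→13/4; new cluster FHT
  updated: d(FHT,QZ)=13, d(FHT,WY)=49/3
step 5: merge (FHT,QZ) at d=13; branch lengths FHT→5/4, QZ→4; new cluster FHQTZ
  updated: d(FHQTZ,WY)=84/5
step 6: merge (FHQTZ,WY) at d=84/5; branch lengths FHQTZ→19/10, WY→22/5; new cluster FHQTWYZ
final tree: (((F:21/4,(H:2,T:2):13/4):5/4,(Q:5/2,Z:5/2):4):19/10,(W:4,Y:4):22/5)
total length: 741/20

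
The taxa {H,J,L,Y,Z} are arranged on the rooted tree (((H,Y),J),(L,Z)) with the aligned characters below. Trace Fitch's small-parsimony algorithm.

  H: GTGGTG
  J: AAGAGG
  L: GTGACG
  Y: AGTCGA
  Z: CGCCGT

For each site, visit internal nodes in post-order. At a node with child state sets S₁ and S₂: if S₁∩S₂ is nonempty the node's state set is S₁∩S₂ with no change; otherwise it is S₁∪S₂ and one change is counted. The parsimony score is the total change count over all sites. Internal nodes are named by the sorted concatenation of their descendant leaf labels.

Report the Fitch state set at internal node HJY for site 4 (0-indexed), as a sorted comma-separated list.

[col 0] HY: children H:{G}, Y:{A} ∪→ {A,G}; cost 1
[col 0] HJY: children HY:{A,G}, J:{A} ∩→ {A}; cost 0
[col 0] LZ: children L:{G}, Z:{C} ∪→ {C,G}; cost 1
[col 0] HJLYZ: children HJY:{A}, LZ:{C,G} ∪→ {A,C,G}; cost 1
[col 1] HY: children H:{T}, Y:{G} ∪→ {G,T}; cost 1
[col 1] HJY: children HY:{G,T}, J:{A} ∪→ {A,G,T}; cost 1
[col 1] LZ: children L:{T}, Z:{G} ∪→ {G,T}; cost 1
[col 1] HJLYZ: children HJY:{A,G,T}, LZ:{G,T} ∩→ {G,T}; cost 0
[col 2] HY: children H:{G}, Y:{T} ∪→ {G,T}; cost 1
[col 2] HJY: children HY:{G,T}, J:{G} ∩→ {G}; cost 0
[col 2] LZ: children L:{G}, Z:{C} ∪→ {C,G}; cost 1
[col 2] HJLYZ: children HJY:{G}, LZ:{C,G} ∩→ {G}; cost 0
[col 3] HY: children H:{G}, Y:{C} ∪→ {C,G}; cost 1
[col 3] HJY: children HY:{C,G}, J:{A} ∪→ {A,C,G}; cost 1
[col 3] LZ: children L:{A}, Z:{C} ∪→ {A,C}; cost 1
[col 3] HJLYZ: children HJY:{A,C,G}, LZ:{A,C} ∩→ {A,C}; cost 0
[col 4] HY: children H:{T}, Y:{G} ∪→ {G,T}; cost 1
[col 4] HJY: children HY:{G,T}, J:{G} ∩→ {G}; cost 0
[col 4] LZ: children L:{C}, Z:{G} ∪→ {C,G}; cost 1
[col 4] HJLYZ: children HJY:{G}, LZ:{C,G} ∩→ {G}; cost 0
[col 5] HY: children H:{G}, Y:{A} ∪→ {A,G}; cost 1
[col 5] HJY: children HY:{A,G}, J:{G} ∩→ {G}; cost 0
[col 5] LZ: children L:{G}, Z:{T} ∪→ {G,T}; cost 1
[col 5] HJLYZ: children HJY:{G}, LZ:{G,T} ∩→ {G}; cost 0
per-site changes: [3, 3, 2, 3, 2, 2]; total = 15

G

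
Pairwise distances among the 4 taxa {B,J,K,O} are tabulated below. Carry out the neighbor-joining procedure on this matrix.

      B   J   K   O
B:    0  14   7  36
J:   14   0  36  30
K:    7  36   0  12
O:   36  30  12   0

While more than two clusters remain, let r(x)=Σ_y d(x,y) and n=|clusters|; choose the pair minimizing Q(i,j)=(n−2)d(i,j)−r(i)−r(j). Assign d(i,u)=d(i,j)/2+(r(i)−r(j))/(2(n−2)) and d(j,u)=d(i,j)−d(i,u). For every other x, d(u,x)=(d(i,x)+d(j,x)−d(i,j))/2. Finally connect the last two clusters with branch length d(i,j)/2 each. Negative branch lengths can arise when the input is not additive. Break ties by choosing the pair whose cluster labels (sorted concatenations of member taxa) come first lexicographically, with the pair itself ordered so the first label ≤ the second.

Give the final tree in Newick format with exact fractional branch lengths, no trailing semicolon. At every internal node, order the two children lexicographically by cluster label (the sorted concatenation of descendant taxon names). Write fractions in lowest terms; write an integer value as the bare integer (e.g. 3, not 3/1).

(((B:5/4,J:51/4):57/4,K:1/4):47/8,O:47/8)

step 1: merge (B,J) at d=14, Q=-109; branch lengths B→5/4, J→51/4; new cluster BJ
  updated: d(BJ,K)=29/2, d(BJ,O)=26
step 2: merge (BJ,K) at d=29/2, Q=-105/2; branch lengths BJ→57/4, K→1/4; new cluster BJK
  updated: d(BJK,O)=47/4
step 3: merge (BJK,O) at d=47/4; branch lengths BJK→47/8, O→47/8; new cluster BJKO
final tree: (((B:5/4,J:51/4):57/4,K:1/4):47/8,O:47/8)
total length: 161/4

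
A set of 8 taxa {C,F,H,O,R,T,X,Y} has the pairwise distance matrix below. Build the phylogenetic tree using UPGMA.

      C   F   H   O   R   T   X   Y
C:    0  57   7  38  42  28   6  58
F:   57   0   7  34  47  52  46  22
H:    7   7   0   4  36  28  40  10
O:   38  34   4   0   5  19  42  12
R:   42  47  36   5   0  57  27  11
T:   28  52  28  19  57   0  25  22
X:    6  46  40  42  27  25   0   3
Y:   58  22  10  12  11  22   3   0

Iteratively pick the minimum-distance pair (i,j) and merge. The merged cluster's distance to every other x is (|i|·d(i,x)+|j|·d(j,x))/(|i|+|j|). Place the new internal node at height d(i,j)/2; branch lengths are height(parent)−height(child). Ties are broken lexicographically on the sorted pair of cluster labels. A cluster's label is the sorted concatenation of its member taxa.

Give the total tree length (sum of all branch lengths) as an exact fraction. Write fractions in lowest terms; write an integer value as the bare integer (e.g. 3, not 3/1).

step 1: merge (X,Y) at d=3; branch lengths X→3/2, Y→3/2; new cluster XY
  updated: d(C,XY)=32, d(F,XY)=34, d(H,XY)=25, d(O,XY)=27, d(R,XY)=19, d(T,XY)=47/2
step 2: merge (H,O) at d=4; branch lengths H→2, O→2; new cluster HO
  updated: d(C,HO)=45/2, d(F,HO)=41/2, d(HO,R)=41/2, d(HO,T)=47/2, d(HO,XY)=26
step 3: merge (R,XY) at d=19; branch lengths R→19/2, XY→8; new cluster RXY
  updated: d(C,RXY)=106/3, d(F,RXY)=115/3, d(HO,RXY)=145/6, d(RXY,T)=104/3
step 4: merge (F,HO) at d=41/2; branch lengths F→41/4, HO→33/4; new cluster FHO
  updated: d(C,FHO)=34, d(FHO,RXY)=260/9, d(FHO,T)=33
step 5: merge (C,T) at d=28; branch lengths C→14, T→14; new cluster CT
  updated: d(CT,FHO)=67/2, d(CT,RXY)=35
step 6: merge (FHO,RXY) at d=260/9; branch lengths FHO→151/36, RXY→89/18; new cluster FHORXY
  updated: d(CT,FHORXY)=137/4
step 7: merge (CT,FHORXY) at d=137/4; branch lengths CT→25/8, FHORXY→193/72; new cluster CFHORTXY
final tree: ((C:14,T:14):25/8,((F:41/4,(H:2,O:2):33/4):151/36,(R:19/2,(X:3/2,Y:3/2):8):89/18):193/72)
total length: 1547/18

1547/18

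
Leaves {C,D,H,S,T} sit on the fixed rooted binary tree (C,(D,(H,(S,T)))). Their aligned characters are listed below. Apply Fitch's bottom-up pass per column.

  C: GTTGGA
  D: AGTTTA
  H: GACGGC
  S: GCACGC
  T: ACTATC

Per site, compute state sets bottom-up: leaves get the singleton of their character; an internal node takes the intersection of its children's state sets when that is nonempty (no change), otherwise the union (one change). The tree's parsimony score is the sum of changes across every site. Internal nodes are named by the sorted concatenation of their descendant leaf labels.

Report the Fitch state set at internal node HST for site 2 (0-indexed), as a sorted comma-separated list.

A,C,T

site 0, node ST: S={G} ∪ T={A} → {A,G} (+1)
site 0, node HST: H={G} ∩ ST={A,G} → {G} (+0)
site 0, node DHST: D={A} ∪ HST={G} → {A,G} (+1)
site 0, node CDHST: C={G} ∩ DHST={A,G} → {G} (+0)
site 1, node ST: S={C} ∩ T={C} → {C} (+0)
site 1, node HST: H={A} ∪ ST={C} → {A,C} (+1)
site 1, node DHST: D={G} ∪ HST={A,C} → {A,C,G} (+1)
site 1, node CDHST: C={T} ∪ DHST={A,C,G} → {A,C,G,T} (+1)
site 2, node ST: S={A} ∪ T={T} → {A,T} (+1)
site 2, node HST: H={C} ∪ ST={A,T} → {A,C,T} (+1)
site 2, node DHST: D={T} ∩ HST={A,C,T} → {T} (+0)
site 2, node CDHST: C={T} ∩ DHST={T} → {T} (+0)
site 3, node ST: S={C} ∪ T={A} → {A,C} (+1)
site 3, node HST: H={G} ∪ ST={A,C} → {A,C,G} (+1)
site 3, node DHST: D={T} ∪ HST={A,C,G} → {A,C,G,T} (+1)
site 3, node CDHST: C={G} ∩ DHST={A,C,G,T} → {G} (+0)
site 4, node ST: S={G} ∪ T={T} → {G,T} (+1)
site 4, node HST: H={G} ∩ ST={G,T} → {G} (+0)
site 4, node DHST: D={T} ∪ HST={G} → {G,T} (+1)
site 4, node CDHST: C={G} ∩ DHST={G,T} → {G} (+0)
site 5, node ST: S={C} ∩ T={C} → {C} (+0)
site 5, node HST: H={C} ∩ ST={C} → {C} (+0)
site 5, node DHST: D={A} ∪ HST={C} → {A,C} (+1)
site 5, node CDHST: C={A} ∩ DHST={A,C} → {A} (+0)
per-site changes: [2, 3, 2, 3, 2, 1]; total = 13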